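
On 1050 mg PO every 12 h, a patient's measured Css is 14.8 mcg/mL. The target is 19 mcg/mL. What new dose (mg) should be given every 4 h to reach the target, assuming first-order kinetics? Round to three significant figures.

449 mg

For first-order elimination, Css ∝ F·D/(CL·τ); F and CL are unchanged, so Css ∝ D/τ.
D₂ = D₁ × (Css,target / Css,current) × (τ₂/τ₁) = 1050 × (19/14.8) × (4/12) = 449.3 mg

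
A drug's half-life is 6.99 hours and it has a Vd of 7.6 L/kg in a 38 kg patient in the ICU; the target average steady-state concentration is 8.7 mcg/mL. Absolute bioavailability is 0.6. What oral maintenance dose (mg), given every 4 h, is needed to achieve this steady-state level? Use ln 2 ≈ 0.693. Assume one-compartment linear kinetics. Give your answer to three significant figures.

1660 mg

Total Vd = 7.6 × 38 = 288.8 L
CL = 0.693 × Vd / t½ = 0.693 × 288.8 / 6.99 = 28.63 L/h
D = CL × Css × τ / F = 28.63 × 8.7 × 4 / 0.6 = 1661 mg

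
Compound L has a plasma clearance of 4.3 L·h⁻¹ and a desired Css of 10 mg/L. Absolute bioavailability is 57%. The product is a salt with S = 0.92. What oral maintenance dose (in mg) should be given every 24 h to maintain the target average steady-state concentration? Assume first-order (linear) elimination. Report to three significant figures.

1970 mg

D = CL × Css × τ / F / S = 4.300 × 10 × 24 / 0.57 / 0.92 = 1968 mg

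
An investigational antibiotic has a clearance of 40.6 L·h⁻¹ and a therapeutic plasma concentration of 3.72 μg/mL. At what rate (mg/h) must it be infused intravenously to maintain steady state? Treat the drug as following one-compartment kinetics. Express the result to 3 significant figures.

Rate = CL × Css = 40.60 × 3.72 = 151.0 mg/h

151 mg/h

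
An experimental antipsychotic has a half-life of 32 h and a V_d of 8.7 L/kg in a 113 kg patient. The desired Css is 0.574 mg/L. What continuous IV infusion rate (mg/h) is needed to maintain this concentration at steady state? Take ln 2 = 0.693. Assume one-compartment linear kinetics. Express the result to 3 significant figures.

Total Vd = 8.7 × 113 = 983.1 L
k = 0.693/32 = 0.02166 h⁻¹, so CL = k·Vd = 0.02166 × 983.1 = 21.29 L/h
Infusion rate = CL × Css = 21.29 × 0.574 = 12.22 mg/h

12.2 mg/h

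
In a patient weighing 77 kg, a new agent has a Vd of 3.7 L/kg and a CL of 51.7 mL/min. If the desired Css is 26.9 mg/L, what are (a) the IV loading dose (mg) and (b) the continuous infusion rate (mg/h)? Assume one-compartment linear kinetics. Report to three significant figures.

Vd = 3.7 L/kg × 77 kg = 284.9 L
Loading dose = Vd × C = 284.9 × 26.9 = 7664 mg
Convert clearance: 51.7 mL/min × 60 min/h ÷ 1000 mL/L = 3.102 L/h
Maintenance: replace elimination → rate = CL × Css = 3.102 × 26.9 = 83.44 mg/h

(a) 7660 mg; (b) 83.4 mg/h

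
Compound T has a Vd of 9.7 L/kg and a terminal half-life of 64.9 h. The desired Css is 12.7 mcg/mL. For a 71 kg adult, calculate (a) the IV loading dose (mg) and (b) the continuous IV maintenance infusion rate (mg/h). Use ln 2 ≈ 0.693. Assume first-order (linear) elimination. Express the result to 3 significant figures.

Total Vd = 9.7 × 71 = 688.7 L
LD = Vd × C = 688.7 × 12.7 = 8746 mg
CL = 0.693 × Vd / t½ = 0.693 × 688.7 / 64.9 = 7.354 L/h
Infusion rate = CL × Css = 7.354 × 12.7 = 93.40 mg/h

(a) 8750 mg; (b) 93.4 mg/h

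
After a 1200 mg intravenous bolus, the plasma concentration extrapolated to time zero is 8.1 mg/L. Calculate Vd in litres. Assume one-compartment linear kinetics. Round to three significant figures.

148 L

Immediately after an IV bolus, C₀ = Dose / Vd, so Vd = Dose / C₀.
Vd = 1200 / 8.1 = 148.1 L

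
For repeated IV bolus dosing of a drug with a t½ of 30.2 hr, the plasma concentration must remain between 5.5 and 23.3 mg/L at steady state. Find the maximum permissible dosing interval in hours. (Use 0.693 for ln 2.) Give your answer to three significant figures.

k = 0.693 / t½ = 0.693 / 30.2 = 0.02295 h⁻¹
Between IV bolus doses, concentration decays as C = C₀·e^(−kτ), so C_peak/C_trough = e^(kτ).
τ_max = ln(C_peak/C_trough) / k = ln(23.3/5.5) / 0.02295 = 1.444 / 0.02295 = 62.92 h

62.9 h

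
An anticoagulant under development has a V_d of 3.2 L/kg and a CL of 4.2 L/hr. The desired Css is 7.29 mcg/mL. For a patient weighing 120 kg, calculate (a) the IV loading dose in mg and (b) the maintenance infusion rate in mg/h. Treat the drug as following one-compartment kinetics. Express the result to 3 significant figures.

(a) 2800 mg; (b) 30.6 mg/h

Total Vd = 3.2 × 120 = 384.0 L
LD = Vd · C_target = 384.0 × 7.29 = 2799 mg
Maintenance infusion rate = CL × Css = 4.200 × 7.29 = 30.62 mg/h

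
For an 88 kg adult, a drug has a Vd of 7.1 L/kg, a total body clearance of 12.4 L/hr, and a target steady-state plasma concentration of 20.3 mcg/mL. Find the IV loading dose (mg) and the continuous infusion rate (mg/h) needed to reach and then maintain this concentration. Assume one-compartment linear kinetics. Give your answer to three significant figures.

Vd = 7.1 L/kg × 88 kg = 624.8 L
LD = Vd · C_target = 624.8 × 20.3 = 12680 mg
Maintenance infusion rate = CL × Css = 12.40 × 20.3 = 251.7 mg/h

(a) 12700 mg; (b) 252 mg/h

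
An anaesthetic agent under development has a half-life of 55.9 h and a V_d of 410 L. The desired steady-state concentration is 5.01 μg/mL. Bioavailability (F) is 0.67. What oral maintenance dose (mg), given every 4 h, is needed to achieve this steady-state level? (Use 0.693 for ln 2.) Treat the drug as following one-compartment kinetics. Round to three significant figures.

CL = ln 2 · Vd / t½ = 0.693 × 410.0 / 55.9 = 5.083 L/h
D = CL × Css × τ / F = 5.083 × 5.01 × 4 / 0.67 = 152.0 mg

152 mg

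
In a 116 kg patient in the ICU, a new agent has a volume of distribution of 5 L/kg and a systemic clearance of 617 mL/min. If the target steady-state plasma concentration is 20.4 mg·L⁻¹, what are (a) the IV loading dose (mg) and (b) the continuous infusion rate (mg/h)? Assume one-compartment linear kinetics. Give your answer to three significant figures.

(a) 11800 mg; (b) 755 mg/h

Vd = 5 L/kg × 116 kg = 580.0 L
LD = Vd · C_target = 580.0 × 20.4 = 11830 mg
Convert clearance: 617 mL/min × 60 min/h ÷ 1000 mL/L = 37.02 L/h
Maintenance: replace elimination → rate = CL × Css = 37.02 × 20.4 = 755.2 mg/h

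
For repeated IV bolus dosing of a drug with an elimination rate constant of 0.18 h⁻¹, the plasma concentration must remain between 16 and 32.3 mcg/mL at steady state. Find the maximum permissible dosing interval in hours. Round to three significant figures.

3.90 h

Between IV bolus doses, concentration decays as C = C₀·e^(−kτ), so C_peak/C_trough = e^(kτ).
τ_max = ln(C_peak/C_trough) / k = ln(32.3/16) / 0.1800 = 0.7025 / 0.1800 = 3.903 h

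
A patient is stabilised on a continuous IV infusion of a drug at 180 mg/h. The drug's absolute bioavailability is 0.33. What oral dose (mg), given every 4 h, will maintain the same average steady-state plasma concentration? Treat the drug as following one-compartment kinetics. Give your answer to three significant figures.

To maintain the same Css, the systemic dosing rate must be unchanged: F·D/τ = infusion rate.
D = rate × τ / F = 180 × 4 / 0.33 = 2182 mg

2180 mg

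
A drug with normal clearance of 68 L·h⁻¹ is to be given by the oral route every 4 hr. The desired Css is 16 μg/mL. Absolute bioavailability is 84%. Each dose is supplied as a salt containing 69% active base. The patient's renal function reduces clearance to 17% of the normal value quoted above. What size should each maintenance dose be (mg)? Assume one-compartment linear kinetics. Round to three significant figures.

Patient clearance = 0.17 × 68.00 = 11.56 L/h
D = CL × Css × τ / F / S = 11.56 × 16 × 4 / 0.84 / 0.69 = 1276 mg

1280 mg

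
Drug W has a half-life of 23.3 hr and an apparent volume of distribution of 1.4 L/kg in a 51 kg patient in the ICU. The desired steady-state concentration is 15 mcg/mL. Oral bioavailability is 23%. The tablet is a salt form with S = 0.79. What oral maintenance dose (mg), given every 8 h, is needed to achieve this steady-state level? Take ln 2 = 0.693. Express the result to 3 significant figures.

Vd(total) = 51 kg × 1.4 L/kg = 71.40 L
k = 0.693/23.3 = 0.02974 h⁻¹, so CL = k·Vd = 0.02974 × 71.40 = 2.123 L/h
D = CL × Css × τ / F / S = 2.123 × 15 × 8 / 0.23 / 0.79 = 1402 mg

1400 mg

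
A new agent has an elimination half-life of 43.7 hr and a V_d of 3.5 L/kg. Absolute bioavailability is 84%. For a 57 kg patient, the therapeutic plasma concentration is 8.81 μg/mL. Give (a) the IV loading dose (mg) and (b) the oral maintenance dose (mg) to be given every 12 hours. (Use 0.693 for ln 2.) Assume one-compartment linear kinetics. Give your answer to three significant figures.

Vd = 3.5 L/kg × 57 kg = 199.5 L
LD = Vd × C = 199.5 × 8.81 = 1758 mg
CL = 0.693 × Vd / t½ = 0.693 × 199.5 / 43.7 = 3.164 L/h
D = CL × Css × τ / F = 3.164 × 8.81 × 12 / 0.84 = 398.2 mg

(a) 1760 mg; (b) 398 mg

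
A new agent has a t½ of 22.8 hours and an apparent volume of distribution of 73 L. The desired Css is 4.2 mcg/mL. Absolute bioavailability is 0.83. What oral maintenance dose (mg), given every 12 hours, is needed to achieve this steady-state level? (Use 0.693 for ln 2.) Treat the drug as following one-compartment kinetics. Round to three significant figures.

CL = 0.693 × Vd / t½ = 0.693 × 73.00 / 22.8 = 2.219 L/h
D = CL × Css × τ / F = 2.219 × 4.2 × 12 / 0.83 = 134.7 mg

135 mg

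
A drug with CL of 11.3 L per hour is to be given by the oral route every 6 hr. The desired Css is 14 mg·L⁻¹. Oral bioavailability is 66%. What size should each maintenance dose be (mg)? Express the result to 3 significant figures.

At steady state, dose per interval replaces the amount cleared in that interval: F·D/τ = CL·Css.
D = CL × Css × τ / F = 11.30 × 14 × 6 / 0.66 = 1438 mg

1440 mg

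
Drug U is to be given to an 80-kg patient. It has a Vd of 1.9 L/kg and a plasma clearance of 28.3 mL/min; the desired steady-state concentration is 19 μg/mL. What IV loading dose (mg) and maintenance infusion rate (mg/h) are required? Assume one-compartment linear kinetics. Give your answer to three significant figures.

(a) 2890 mg; (b) 32.3 mg/h

Total Vd = 1.9 × 80 = 152.0 L
Loading: fill Vd to C_target → 152.0 L × 19 mg/L = 2888 mg
CL = 28.3 mL/min = 28.3 × 0.06 = 1.698 L/h
Maintenance infusion rate = CL × Css = 1.698 × 19 = 32.26 mg/h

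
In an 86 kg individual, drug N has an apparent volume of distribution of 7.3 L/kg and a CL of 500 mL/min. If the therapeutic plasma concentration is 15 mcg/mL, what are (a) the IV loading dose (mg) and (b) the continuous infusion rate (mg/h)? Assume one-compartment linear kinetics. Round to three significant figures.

Total Vd = 7.3 × 86 = 627.8 L
Loading: fill Vd to C_target → 627.8 L × 15 mg/L = 9417 mg
CL = 500 mL/min × 60/1000 = 30.00 L/h
Infusion rate = 30.00 L/h × 15 mg/L = 450.0 mg/h

(a) 9420 mg; (b) 450 mg/h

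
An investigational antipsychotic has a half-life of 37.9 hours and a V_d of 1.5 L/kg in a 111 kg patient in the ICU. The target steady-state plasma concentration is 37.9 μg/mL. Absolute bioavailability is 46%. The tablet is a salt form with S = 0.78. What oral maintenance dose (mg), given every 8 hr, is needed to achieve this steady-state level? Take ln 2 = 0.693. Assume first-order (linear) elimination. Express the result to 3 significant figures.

2570 mg

Vd = 1.5 L/kg × 111 kg = 166.5 L
k = 0.693/37.9 = 0.01828 h⁻¹, so CL = k·Vd = 0.01828 × 166.5 = 3.044 L/h
D = CL × Css × τ / F / S = 3.044 × 37.9 × 8 / 0.46 / 0.78 = 2572 mg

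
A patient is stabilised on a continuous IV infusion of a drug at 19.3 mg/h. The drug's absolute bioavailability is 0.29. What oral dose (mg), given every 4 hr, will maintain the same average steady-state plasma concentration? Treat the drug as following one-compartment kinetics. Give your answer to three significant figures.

To maintain the same Css, the systemic dosing rate must be unchanged: F·D/τ = infusion rate.
D = rate × τ / F = 19.3 × 4 / 0.29 = 266.2 mg

266 mg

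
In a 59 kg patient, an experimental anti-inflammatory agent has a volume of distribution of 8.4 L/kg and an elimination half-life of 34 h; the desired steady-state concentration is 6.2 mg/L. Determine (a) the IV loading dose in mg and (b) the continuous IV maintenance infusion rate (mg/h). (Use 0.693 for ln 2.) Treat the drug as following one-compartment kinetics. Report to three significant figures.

(a) 3070 mg; (b) 62.6 mg/h

Vd = 8.4 L/kg × 59 kg = 495.6 L
LD = Vd × C = 495.6 × 6.2 = 3073 mg
CL = 0.693 × Vd / t½ = 0.693 × 495.6 / 34 = 10.10 L/h
Infusion rate = CL × Css = 10.10 × 6.2 = 62.62 mg/h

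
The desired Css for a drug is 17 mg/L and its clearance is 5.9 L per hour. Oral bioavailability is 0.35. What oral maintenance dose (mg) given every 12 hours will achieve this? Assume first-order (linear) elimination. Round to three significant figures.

3440 mg

D = CL × Css × τ / F = 5.900 × 17 × 12 / 0.35 = 3439 mg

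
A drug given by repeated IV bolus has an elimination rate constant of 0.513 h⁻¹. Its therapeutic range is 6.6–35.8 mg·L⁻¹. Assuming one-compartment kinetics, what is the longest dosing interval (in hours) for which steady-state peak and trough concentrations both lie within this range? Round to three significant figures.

3.30 h

Between IV bolus doses, concentration decays as C = C₀·e^(−kτ), so C_peak/C_trough = e^(kτ).
τ_max = ln(C_peak/C_trough) / k = ln(35.8/6.6) / 0.5130 = 1.691 / 0.5130 = 3.296 h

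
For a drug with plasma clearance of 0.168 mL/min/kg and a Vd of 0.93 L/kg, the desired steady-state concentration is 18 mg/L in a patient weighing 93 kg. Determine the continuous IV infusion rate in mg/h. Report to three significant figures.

16.9 mg/h

CL = 0.168 mL/min/kg × 93 kg = 15.62 mL/min = 15.62 × 60/1000 = 0.9372 L/h
Vd does not affect the maintenance rate; only clearance governs steady-state input.
R₀ = 0.9372 × 18 = 16.87 mg/h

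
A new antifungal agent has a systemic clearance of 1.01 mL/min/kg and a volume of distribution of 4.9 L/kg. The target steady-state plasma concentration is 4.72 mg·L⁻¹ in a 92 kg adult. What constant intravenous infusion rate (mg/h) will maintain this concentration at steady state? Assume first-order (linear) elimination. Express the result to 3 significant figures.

CL = 1.01 mL/min/kg × 92 kg = 92.92 mL/min = 92.92 × 60/1000 = 5.575 L/h
Maintenance depends on clearance, not Vd — rate in must match rate out.
Rate = CL × Css = 5.575 × 4.72 = 26.31 mg/h

26.3 mg/h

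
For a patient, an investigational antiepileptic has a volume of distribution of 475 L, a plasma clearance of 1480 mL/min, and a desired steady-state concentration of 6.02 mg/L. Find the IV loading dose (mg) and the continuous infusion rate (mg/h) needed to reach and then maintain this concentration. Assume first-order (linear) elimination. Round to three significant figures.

(a) 2860 mg; (b) 535 mg/h

Loading: fill Vd to C_target → 475.0 L × 6.02 mg/L = 2860 mg
CL = 1480 mL/min = 1480 × 0.06 = 88.80 L/h
Infusion rate = 88.80 L/h × 6.02 mg/L = 534.6 mg/h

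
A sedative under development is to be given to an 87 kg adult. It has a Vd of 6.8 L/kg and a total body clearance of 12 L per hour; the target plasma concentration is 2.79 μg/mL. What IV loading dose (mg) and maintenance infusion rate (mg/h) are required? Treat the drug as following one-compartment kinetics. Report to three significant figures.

Vd = 6.8 L/kg × 87 kg = 591.6 L
Loading dose = Vd × C = 591.6 × 2.79 = 1651 mg
Maintenance: replace elimination → rate = CL × Css = 12.00 × 2.79 = 33.48 mg/h

(a) 1650 mg; (b) 33.5 mg/h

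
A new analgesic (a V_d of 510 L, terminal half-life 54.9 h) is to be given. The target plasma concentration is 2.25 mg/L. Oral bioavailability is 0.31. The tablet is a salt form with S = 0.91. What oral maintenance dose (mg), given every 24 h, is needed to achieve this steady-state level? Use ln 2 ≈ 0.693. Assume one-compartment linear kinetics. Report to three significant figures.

k = 0.693/54.9 = 0.01262 h⁻¹, so CL = k·Vd = 0.01262 × 510.0 = 6.436 L/h
D = CL × Css × τ / F / S = 6.436 × 2.25 × 24 / 0.31 / 0.91 = 1232 mg

1230 mg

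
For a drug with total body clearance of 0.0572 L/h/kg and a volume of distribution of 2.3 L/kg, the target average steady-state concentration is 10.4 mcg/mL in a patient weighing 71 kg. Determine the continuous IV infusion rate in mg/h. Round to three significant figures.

42.2 mg/h

CL = 0.0572 L/h/kg × 71 kg = 4.061 L/h
R₀ = 4.061 × 10.4 = 42.23 mg/h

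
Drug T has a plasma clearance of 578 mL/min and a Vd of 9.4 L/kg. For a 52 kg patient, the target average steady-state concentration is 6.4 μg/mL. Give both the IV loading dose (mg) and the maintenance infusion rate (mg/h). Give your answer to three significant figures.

(a) 3130 mg; (b) 222 mg/h

Vd = 9.4 L/kg × 52 kg = 488.8 L
LD = Vd · C_target = 488.8 × 6.4 = 3128 mg
Convert clearance: 578 mL/min × 60 min/h ÷ 1000 mL/L = 34.68 L/h
Infusion rate = 34.68 L/h × 6.4 mg/L = 222.0 mg/h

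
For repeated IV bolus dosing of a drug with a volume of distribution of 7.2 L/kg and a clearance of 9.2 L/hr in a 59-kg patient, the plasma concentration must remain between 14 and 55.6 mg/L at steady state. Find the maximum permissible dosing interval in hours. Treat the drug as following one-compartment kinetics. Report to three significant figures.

63.7 h

Total Vd = 7.2 × 59 = 424.8 L
k = CL / Vd = 9.200 / 424.8 = 0.02166 h⁻¹
Between IV bolus doses, concentration decays as C = C₀·e^(−kτ), so C_peak/C_trough = e^(kτ).
τ_max = ln(C_peak/C_trough) / k = ln(55.6/14) / 0.02166 = 1.379 / 0.02166 = 63.67 h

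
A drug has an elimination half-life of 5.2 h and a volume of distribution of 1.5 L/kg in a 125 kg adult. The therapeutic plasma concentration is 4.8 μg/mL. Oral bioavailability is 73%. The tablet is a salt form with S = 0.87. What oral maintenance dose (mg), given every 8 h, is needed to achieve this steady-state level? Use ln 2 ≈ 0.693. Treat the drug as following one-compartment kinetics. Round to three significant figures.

Total Vd = 1.5 × 125 = 187.5 L
k = 0.693/5.2 = 0.1333 h⁻¹, so CL = k·Vd = 0.1333 × 187.5 = 24.99 L/h
D = CL × Css × τ / F / S = 24.99 × 4.8 × 8 / 0.73 / 0.87 = 1511 mg

1510 mg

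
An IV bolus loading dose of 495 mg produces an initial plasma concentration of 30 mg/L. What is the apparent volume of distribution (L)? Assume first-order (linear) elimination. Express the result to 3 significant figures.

Immediately after an IV bolus, C₀ = Dose / Vd, so Vd = Dose / C₀.
Vd = 495 / 30 = 16.50 L

16.5 L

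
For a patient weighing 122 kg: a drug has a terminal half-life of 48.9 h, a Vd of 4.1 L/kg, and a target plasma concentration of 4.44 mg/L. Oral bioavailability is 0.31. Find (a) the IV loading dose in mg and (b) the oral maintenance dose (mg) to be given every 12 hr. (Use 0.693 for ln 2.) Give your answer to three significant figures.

(a) 2220 mg; (b) 1220 mg

Vd(total) = 122 kg × 4.1 L/kg = 500.2 L
LD = Vd × C = 500.2 × 4.44 = 2221 mg
CL = 0.693 × Vd / t½ = 0.693 × 500.2 / 48.9 = 7.089 L/h
D = CL × Css × τ / F = 7.089 × 4.44 × 12 / 0.31 = 1218 mg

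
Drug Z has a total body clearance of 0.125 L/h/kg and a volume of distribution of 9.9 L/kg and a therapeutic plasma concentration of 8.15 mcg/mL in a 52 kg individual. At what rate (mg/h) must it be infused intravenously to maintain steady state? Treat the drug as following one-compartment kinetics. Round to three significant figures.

CL = 0.125 L/h/kg × 52 kg = 6.500 L/h
R₀ = 6.500 × 8.15 = 52.98 mg/h

53.0 mg/h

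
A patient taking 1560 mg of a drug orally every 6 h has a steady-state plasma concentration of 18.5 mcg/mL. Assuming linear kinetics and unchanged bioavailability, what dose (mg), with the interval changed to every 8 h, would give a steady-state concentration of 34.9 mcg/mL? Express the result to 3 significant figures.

3920 mg

For first-order elimination, Css ∝ F·D/(CL·τ); F and CL are unchanged, so Css ∝ D/τ.
D₂ = D₁ × (Css,target / Css,current) × (τ₂/τ₁) = 1560 × (34.9/18.5) × (8/6) = 3924 mg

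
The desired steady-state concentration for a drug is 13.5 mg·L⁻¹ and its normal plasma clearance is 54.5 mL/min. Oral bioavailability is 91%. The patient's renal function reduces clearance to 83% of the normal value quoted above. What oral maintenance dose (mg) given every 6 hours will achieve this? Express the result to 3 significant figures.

CL = 54.5 mL/min = 54.5 × 0.06 = 3.270 L/h
Patient clearance = 0.83 × 3.270 = 2.714 L/h
D = CL × Css × τ / F = 2.714 × 13.5 × 6 / 0.91 = 241.6 mg

242 mg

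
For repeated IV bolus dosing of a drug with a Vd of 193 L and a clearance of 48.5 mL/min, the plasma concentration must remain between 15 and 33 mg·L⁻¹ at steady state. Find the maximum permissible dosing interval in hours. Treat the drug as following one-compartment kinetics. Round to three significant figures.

CL = 48.5 mL/min × 60/1000 = 2.910 L/h
k = CL / Vd = 2.910 / 193.0 = 0.01508 h⁻¹
Between IV bolus doses, concentration decays as C = C₀·e^(−kτ), so C_peak/C_trough = e^(kτ).
τ_max = ln(C_peak/C_trough) / k = ln(33/15) / 0.01508 = 0.7885 / 0.01508 = 52.29 h

52.3 h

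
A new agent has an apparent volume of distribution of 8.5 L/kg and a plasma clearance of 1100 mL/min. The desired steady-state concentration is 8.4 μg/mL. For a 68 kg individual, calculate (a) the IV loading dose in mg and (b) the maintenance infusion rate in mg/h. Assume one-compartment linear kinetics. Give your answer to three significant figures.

(a) 4860 mg; (b) 554 mg/h

Vd = 8.5 L/kg × 68 kg = 578.0 L
Loading: fill Vd to C_target → 578.0 L × 8.4 mg/L = 4855 mg
CL = 1100 mL/min = 1100 × 0.06 = 66.00 L/h
Maintenance: replace elimination → rate = CL × Css = 66.00 × 8.4 = 554.4 mg/h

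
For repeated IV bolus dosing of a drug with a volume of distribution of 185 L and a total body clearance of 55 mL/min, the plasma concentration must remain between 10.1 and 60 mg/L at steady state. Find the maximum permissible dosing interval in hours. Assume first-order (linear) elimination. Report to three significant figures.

99.9 h

Convert clearance: 55 mL/min × 60 min/h ÷ 1000 mL/L = 3.300 L/h
k = CL / Vd = 3.300 / 185.0 = 0.01784 h⁻¹
Between IV bolus doses, concentration decays as C = C₀·e^(−kτ), so C_peak/C_trough = e^(kτ).
τ_max = ln(C_peak/C_trough) / k = ln(60/10.1) / 0.01784 = 1.782 / 0.01784 = 99.89 h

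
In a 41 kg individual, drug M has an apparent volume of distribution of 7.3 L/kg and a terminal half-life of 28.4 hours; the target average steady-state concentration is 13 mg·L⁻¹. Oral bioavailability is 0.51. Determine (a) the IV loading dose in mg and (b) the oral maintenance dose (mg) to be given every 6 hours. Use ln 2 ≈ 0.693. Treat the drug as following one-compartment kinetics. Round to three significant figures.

(a) 3890 mg; (b) 1120 mg

Vd(total) = 41 kg × 7.3 L/kg = 299.3 L
LD = Vd × C = 299.3 × 13 = 3891 mg
CL = 0.693 × Vd / t½ = 0.693 × 299.3 / 28.4 = 7.303 L/h
D = CL × Css × τ / F = 7.303 × 13 × 6 / 0.51 = 1117 mg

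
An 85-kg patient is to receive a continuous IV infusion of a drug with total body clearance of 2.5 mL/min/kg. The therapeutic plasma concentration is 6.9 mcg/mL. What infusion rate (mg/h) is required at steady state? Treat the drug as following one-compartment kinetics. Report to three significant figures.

88.0 mg/h

CL = 2.5 mL/min/kg × 85 kg = 212.5 mL/min = 212.5 × 60/1000 = 12.75 L/h
Rate = CL × Css = 12.75 × 6.9 = 87.98 mg/h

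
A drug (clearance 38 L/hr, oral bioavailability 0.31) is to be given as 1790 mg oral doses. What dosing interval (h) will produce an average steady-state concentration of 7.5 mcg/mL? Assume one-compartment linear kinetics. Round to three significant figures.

1.95 h

F·D/τ = CL·Css → τ = F·D / (CL·Css).
τ = 0.31 × 1790 / (38 × 7.5) = 1.947 h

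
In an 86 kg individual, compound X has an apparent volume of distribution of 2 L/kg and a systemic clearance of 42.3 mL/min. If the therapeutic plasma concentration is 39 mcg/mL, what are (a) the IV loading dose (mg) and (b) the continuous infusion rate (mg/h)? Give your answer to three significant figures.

(a) 6710 mg; (b) 99.0 mg/h

Vd = 2 L/kg × 86 kg = 172.0 L
Loading dose = Vd × C = 172.0 × 39 = 6708 mg
CL = 42.3 mL/min = 42.3 × 0.06 = 2.538 L/h
Maintenance infusion rate = CL × Css = 2.538 × 39 = 98.98 mg/h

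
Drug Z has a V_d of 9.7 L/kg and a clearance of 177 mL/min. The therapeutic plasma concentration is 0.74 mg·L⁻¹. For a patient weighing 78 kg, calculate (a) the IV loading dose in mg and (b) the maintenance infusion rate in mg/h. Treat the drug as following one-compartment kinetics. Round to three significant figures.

(a) 560 mg; (b) 7.86 mg/h

Vd(total) = 78 kg × 9.7 L/kg = 756.6 L
Loading: fill Vd to C_target → 756.6 L × 0.74 mg/L = 559.9 mg
CL = 177 mL/min = 177 × 0.06 = 10.62 L/h
Infusion rate = 10.62 L/h × 0.74 mg/L = 7.859 mg/h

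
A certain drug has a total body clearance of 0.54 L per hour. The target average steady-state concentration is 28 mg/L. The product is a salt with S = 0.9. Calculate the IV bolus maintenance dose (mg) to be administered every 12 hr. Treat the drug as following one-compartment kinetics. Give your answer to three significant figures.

D = CL × Css × τ / S = 0.5400 × 28 × 12 / 0.9 = 201.6 mg

202 mg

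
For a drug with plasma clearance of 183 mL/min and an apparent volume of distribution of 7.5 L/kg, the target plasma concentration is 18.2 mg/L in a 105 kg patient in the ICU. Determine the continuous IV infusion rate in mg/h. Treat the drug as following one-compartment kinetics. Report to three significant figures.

CL = 183 mL/min × 60/1000 = 10.98 L/h
R₀ = 10.98 × 18.2 = 199.8 mg/h

200 mg/h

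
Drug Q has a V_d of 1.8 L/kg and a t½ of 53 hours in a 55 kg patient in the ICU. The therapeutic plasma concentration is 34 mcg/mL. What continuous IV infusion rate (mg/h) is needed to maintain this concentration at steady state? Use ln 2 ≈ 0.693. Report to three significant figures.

Vd = 1.8 L/kg × 55 kg = 99.00 L
CL = 0.693 × Vd / t½ = 0.693 × 99.00 / 53 = 1.294 L/h
Infusion rate = CL × Css = 1.294 × 34 = 44.00 mg/h

44.0 mg/h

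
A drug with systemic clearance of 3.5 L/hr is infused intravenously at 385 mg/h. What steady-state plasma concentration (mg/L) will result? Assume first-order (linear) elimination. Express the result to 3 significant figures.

Css = rate / CL = 385 / 3.500 = 110.0 mg/L

110 mg/L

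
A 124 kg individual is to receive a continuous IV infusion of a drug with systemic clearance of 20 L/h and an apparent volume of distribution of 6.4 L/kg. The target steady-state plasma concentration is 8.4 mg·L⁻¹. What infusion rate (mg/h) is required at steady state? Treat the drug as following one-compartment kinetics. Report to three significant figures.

Rate = CL × Css = 20.00 × 8.4 = 168.0 mg/h

168 mg/h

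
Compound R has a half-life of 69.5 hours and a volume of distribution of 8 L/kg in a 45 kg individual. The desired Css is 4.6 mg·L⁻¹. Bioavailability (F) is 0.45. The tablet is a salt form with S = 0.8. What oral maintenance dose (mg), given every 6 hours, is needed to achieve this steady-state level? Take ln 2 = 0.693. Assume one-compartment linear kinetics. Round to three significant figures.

275 mg

Vd(total) = 45 kg × 8 L/kg = 360.0 L
k = 0.693/69.5 = 0.009971 h⁻¹, so CL = k·Vd = 0.009971 × 360.0 = 3.590 L/h
D = CL × Css × τ / F / S = 3.590 × 4.6 × 6 / 0.45 / 0.8 = 275.2 mg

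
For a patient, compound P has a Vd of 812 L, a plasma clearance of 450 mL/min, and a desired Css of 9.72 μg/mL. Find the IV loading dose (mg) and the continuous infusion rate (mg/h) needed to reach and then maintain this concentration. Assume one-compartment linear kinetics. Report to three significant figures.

Loading: fill Vd to C_target → 812.0 L × 9.72 mg/L = 7893 mg
Convert clearance: 450 mL/min × 60 min/h ÷ 1000 mL/L = 27.00 L/h
Infusion rate = 27.00 L/h × 9.72 mg/L = 262.4 mg/h

(a) 7890 mg; (b) 262 mg/h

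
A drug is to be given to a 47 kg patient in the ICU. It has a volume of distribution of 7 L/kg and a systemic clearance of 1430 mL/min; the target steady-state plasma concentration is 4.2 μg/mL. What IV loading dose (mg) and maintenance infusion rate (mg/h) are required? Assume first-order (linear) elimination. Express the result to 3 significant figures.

(a) 1380 mg; (b) 360 mg/h

Vd = 7 L/kg × 47 kg = 329.0 L
Loading dose = Vd × C = 329.0 × 4.2 = 1382 mg
Convert clearance: 1430 mL/min × 60 min/h ÷ 1000 mL/L = 85.80 L/h
Maintenance infusion rate = CL × Css = 85.80 × 4.2 = 360.4 mg/h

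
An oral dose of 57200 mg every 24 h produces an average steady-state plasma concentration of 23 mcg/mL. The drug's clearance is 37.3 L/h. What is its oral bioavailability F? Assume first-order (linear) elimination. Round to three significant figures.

F·D/τ = CL·Css at steady state → F = CL·Css·τ / D.
F = 37.3 × 23 × 24 / 57200 = 0.360

0.360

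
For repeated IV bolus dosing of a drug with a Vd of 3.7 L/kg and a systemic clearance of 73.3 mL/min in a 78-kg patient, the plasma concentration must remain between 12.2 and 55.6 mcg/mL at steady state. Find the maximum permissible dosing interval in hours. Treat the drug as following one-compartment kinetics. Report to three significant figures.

99.5 h

Total Vd = 3.7 × 78 = 288.6 L
CL = 73.3 mL/min = 73.3 × 0.06 = 4.398 L/h
k = CL / Vd = 4.398 / 288.6 = 0.01524 h⁻¹
Between IV bolus doses, concentration decays as C = C₀·e^(−kτ), so C_peak/C_trough = e^(kτ).
τ_max = ln(C_peak/C_trough) / k = ln(55.6/12.2) / 0.01524 = 1.517 / 0.01524 = 99.54 h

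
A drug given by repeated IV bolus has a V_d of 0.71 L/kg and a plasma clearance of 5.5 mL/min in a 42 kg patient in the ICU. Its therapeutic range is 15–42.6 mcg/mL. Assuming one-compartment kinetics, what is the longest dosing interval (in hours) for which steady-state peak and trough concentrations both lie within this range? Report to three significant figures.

Vd = 0.71 L/kg × 42 kg = 29.82 L
CL = 5.5 mL/min × 60/1000 = 0.3300 L/h
k = CL / Vd = 0.3300 / 29.82 = 0.01107 h⁻¹
Between IV bolus doses, concentration decays as C = C₀·e^(−kτ), so C_peak/C_trough = e^(kτ).
τ_max = ln(C_peak/C_trough) / k = ln(42.6/15) / 0.01107 = 1.044 / 0.01107 = 94.31 h

94.3 h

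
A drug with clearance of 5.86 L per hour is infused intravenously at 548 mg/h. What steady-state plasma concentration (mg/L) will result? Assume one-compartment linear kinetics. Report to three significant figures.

93.5 mg/L

Css = rate / CL = 548 / 5.860 = 93.52 mg/L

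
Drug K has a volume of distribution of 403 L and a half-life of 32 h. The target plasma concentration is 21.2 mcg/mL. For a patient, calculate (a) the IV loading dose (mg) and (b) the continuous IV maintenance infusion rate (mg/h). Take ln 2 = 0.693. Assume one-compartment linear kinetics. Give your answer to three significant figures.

LD = Vd × C = 403.0 × 21.2 = 8544 mg
CL = 0.693 × Vd / t½ = 0.693 × 403.0 / 32 = 8.727 L/h
Infusion rate = CL × Css = 8.727 × 21.2 = 185.0 mg/h

(a) 8540 mg; (b) 185 mg/h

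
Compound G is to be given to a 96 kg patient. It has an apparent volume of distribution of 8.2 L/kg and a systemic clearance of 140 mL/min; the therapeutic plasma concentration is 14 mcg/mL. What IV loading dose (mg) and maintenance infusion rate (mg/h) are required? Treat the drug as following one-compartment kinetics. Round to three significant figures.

Vd(total) = 96 kg × 8.2 L/kg = 787.2 L
LD = Vd · C_target = 787.2 × 14 = 11020 mg
CL = 140 mL/min = 140 × 0.06 = 8.400 L/h
Maintenance: replace elimination → rate = CL × Css = 8.400 × 14 = 117.6 mg/h

(a) 11000 mg; (b) 118 mg/h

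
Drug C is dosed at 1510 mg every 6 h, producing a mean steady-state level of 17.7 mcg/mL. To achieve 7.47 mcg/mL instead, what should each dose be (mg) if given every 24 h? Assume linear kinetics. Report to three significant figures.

With linear kinetics, Css is proportional to dose rate (D/τ) at fixed clearance.
D₂ = D₁ × (Css,target / Css,current) × (τ₂/τ₁) = 1510 × (7.47/17.7) × (24/6) = 2549 mg

2550 mg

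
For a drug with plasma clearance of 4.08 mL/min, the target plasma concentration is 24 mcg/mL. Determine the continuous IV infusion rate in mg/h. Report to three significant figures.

5.88 mg/h

CL = 4.08 mL/min × 60/1000 = 0.2448 L/h
At steady state, infusion rate equals elimination rate: rate in = CL × Css.
Infusion rate = CL · Css = 0.2448 L/h × 24 mg/L = 5.875 mg/h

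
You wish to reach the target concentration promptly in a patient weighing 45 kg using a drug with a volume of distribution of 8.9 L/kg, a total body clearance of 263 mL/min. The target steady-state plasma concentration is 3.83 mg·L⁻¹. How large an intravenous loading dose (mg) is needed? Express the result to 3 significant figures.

1530 mg

Vd = 8.9 L/kg × 45 kg = 400.5 L
The loading dose fills Vd to the target concentration; clearance is irrelevant here.
LD = Vd × C = 400.5 × 3.830 = 1534 mg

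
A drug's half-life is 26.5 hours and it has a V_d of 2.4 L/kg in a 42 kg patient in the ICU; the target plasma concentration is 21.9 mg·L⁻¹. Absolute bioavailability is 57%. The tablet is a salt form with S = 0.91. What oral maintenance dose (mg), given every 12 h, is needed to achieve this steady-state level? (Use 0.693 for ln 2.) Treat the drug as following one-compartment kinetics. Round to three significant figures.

Vd = 2.4 L/kg × 42 kg = 100.8 L
k = 0.693/26.5 = 0.02615 h⁻¹, so CL = k·Vd = 0.02615 × 100.8 = 2.636 L/h
D = CL × Css × τ / F / S = 2.636 × 21.9 × 12 / 0.57 / 0.91 = 1336 mg

1340 mg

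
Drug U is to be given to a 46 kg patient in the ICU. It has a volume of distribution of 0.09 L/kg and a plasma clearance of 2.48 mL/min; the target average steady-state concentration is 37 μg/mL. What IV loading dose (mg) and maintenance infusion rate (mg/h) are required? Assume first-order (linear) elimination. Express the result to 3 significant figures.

Total Vd = 0.09 × 46 = 4.140 L
Loading: fill Vd to C_target → 4.140 L × 37 mg/L = 153.2 mg
Convert clearance: 2.48 mL/min × 60 min/h ÷ 1000 mL/L = 0.1488 L/h
Maintenance infusion rate = CL × Css = 0.1488 × 37 = 5.506 mg/h

(a) 153 mg; (b) 5.51 mg/h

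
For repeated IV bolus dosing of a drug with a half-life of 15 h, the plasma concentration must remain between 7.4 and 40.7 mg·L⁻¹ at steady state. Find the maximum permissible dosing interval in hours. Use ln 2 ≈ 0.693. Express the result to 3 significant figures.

k = 0.693 / t½ = 0.693 / 15 = 0.04620 h⁻¹
Between IV bolus doses, concentration decays as C = C₀·e^(−kτ), so C_peak/C_trough = e^(kτ).
τ_max = ln(C_peak/C_trough) / k = ln(40.7/7.4) / 0.04620 = 1.705 / 0.04620 = 36.90 h

36.9 h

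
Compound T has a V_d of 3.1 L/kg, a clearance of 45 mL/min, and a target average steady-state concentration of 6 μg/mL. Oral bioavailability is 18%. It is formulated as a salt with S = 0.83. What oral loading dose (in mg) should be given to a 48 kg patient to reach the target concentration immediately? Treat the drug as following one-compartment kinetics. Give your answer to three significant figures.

Vd(total) = 48 kg × 3.1 L/kg = 148.8 L
LD = Vd × C / F / S = 148.8 × 6.000 / 0.18 / 0.83 = 5976 mg

5980 mg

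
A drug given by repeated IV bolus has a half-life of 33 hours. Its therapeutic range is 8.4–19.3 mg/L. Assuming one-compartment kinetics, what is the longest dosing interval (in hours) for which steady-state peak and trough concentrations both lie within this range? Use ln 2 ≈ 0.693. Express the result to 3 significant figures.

39.6 h

k = 0.693 / t½ = 0.693 / 33 = 0.02100 h⁻¹
Between IV bolus doses, concentration decays as C = C₀·e^(−kτ), so C_peak/C_trough = e^(kτ).
τ_max = ln(C_peak/C_trough) / k = ln(19.3/8.4) / 0.02100 = 0.8319 / 0.02100 = 39.61 h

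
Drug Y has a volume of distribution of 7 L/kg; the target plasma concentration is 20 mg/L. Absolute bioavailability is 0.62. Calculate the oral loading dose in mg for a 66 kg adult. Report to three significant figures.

14900 mg

Vd(total) = 66 kg × 7 L/kg = 462.0 L
LD = Vd × C / F = 462.0 × 20.00 / 0.62 = 14900 mg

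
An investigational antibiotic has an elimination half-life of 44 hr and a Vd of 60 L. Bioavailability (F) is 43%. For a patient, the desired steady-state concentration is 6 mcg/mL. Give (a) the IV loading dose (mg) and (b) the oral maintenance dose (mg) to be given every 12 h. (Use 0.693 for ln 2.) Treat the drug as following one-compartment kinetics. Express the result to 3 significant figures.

(a) 360 mg; (b) 158 mg

LD = Vd × C = 60.00 × 6 = 360.0 mg
CL = 0.693 × Vd / t½ = 0.693 × 60.00 / 44 = 0.9450 L/h
D = CL × Css × τ / F = 0.9450 × 6 × 12 / 0.43 = 158.2 mg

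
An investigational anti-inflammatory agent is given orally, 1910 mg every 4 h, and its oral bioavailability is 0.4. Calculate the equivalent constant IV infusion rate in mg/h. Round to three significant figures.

191 mg/h

Equivalent systemic input: infusion rate = F·D/τ.
Rate = 0.4 × 1910 / 4 = 191.0 mg/h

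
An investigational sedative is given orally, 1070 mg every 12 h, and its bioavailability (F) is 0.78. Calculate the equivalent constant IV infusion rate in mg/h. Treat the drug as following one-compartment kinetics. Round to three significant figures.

Equivalent systemic input: infusion rate = F·D/τ.
Rate = 0.78 × 1070 / 12 = 69.55 mg/h

69.6 mg/h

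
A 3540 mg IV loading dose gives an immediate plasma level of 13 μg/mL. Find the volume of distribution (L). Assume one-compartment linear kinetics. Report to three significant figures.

Immediately after an IV bolus, C₀ = Dose / Vd, so Vd = Dose / C₀.
Vd = 3540 / 13 = 272.3 L

272 L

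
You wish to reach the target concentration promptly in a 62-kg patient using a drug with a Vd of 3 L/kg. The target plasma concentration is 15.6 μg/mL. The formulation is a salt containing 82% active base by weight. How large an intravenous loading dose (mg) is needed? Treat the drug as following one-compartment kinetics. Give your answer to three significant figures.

3540 mg

Vd = 3 L/kg × 62 kg = 186.0 L
LD = Vd × C / S = 186.0 × 15.60 / 0.82 = 3539 mg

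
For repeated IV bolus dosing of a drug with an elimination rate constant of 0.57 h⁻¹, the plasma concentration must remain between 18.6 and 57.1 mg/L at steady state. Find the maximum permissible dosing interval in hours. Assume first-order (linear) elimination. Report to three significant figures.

1.97 h

Between IV bolus doses, concentration decays as C = C₀·e^(−kτ), so C_peak/C_trough = e^(kτ).
τ_max = ln(C_peak/C_trough) / k = ln(57.1/18.6) / 0.5700 = 1.122 / 0.5700 = 1.968 h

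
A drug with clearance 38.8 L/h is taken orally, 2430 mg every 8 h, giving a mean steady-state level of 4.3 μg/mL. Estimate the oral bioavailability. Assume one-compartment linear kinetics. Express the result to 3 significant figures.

F·D/τ = CL·Css at steady state → F = CL·Css·τ / D.
F = 38.8 × 4.3 × 8 / 2430 = 0.549

0.549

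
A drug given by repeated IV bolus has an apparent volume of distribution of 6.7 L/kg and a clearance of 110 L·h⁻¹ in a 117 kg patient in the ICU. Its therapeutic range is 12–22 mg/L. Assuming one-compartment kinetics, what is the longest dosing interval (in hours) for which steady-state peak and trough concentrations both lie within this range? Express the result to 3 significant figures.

Vd(total) = 117 kg × 6.7 L/kg = 783.9 L
k = CL / Vd = 110.0 / 783.9 = 0.1403 h⁻¹
Between IV bolus doses, concentration decays as C = C₀·e^(−kτ), so C_peak/C_trough = e^(kτ).
τ_max = ln(C_peak/C_trough) / k = ln(22/12) / 0.1403 = 0.6061 / 0.1403 = 4.320 h

4.32 h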